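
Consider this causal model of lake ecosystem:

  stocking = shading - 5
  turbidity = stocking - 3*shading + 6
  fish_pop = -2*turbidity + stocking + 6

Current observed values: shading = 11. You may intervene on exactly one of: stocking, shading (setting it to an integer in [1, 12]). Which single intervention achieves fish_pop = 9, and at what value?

set shading = 2

Intervening on stocking: fish_pop = -stocking + 60. Reaching 9 requires stocking = 51, outside [1, 12].
Intervening on shading: with other inputs at their observed values, fish_pop = 5*shading - 1. Solving for 9 gives shading = 2, within [1, 12].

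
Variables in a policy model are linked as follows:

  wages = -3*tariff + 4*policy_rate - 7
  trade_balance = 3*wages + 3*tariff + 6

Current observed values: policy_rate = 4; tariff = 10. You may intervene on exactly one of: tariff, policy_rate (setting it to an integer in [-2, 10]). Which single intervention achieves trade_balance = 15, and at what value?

set tariff = 3

Intervening on tariff: with other inputs at their observed values, trade_balance = -6*tariff + 33. Solving for 15 gives tariff = 3, within [-2, 10].
Intervening on policy_rate: trade_balance = 12*policy_rate - 75. Reaching 15 requires policy_rate = 15/2, not an integer.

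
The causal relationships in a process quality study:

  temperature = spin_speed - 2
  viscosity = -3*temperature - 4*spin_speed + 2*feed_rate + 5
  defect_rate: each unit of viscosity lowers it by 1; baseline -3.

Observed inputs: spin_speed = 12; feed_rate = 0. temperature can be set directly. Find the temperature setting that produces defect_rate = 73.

temperature = 11

Intervening on temperature fixes its value directly, overriding its dependence on spin_speed.
Substituting into the viscosity equation gives viscosity = -3*temperature - 43.
So defect_rate = 3*temperature + 40.
Solve 3*temperature + 40 = 73: temperature = (73 - 40) / 3 = 11.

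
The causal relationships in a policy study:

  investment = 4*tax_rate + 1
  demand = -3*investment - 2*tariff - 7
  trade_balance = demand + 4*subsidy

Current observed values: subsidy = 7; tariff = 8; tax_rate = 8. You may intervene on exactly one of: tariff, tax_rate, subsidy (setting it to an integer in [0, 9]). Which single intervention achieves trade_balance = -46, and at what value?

set tax_rate = 4

Intervening on tariff: trade_balance = -2*tariff - 78. Reaching -46 requires tariff = -16, outside [0, 9].
Intervening on tax_rate: with other inputs at their observed values, trade_balance = -12*tax_rate + 2. Solving for -46 gives tax_rate = 4, within [0, 9].
Intervening on subsidy: trade_balance = 4*subsidy - 122. Reaching -46 requires subsidy = 19, outside [0, 9].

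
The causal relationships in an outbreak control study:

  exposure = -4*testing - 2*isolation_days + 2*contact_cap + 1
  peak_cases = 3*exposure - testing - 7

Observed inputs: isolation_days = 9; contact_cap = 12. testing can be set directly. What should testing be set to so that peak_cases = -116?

testing = 10

Substituting into the exposure equation gives exposure = -4*testing + 7.
This gives peak_cases = -13*testing + 14.
Solve -13*testing + 14 = -116: testing = (-116 - 14) / -13 = 10.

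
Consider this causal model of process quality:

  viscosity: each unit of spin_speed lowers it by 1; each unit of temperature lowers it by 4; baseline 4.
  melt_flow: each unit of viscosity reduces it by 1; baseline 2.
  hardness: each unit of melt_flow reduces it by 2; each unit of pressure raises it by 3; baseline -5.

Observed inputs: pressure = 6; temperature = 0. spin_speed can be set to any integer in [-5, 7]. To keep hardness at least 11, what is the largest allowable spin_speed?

spin_speed = 3

Substituting into the viscosity equation gives viscosity = -spin_speed + 4.
Substituting into the melt_flow equation gives melt_flow = spin_speed - 2.
Substituting into the hardness equation gives hardness = -2*spin_speed + 17.
Require -2*spin_speed + 17 ≥ 11, so spin_speed ≤ 3.
The largest integer in [-5, 7] satisfying this is 3.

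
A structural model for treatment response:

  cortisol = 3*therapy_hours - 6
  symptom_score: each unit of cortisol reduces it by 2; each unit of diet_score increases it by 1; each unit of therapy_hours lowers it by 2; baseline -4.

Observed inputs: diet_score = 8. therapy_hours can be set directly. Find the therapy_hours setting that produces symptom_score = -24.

Substituting into the symptom_score equation gives symptom_score = -8*therapy_hours + 16.
Solve -8*therapy_hours + 16 = -24: therapy_hours = (-24 - 16) / -8 = 5.

therapy_hours = 5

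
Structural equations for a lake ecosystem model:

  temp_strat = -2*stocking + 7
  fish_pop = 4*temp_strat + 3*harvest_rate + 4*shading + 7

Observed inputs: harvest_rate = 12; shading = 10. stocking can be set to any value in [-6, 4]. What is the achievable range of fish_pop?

Substituting into the fish_pop equation gives fish_pop = -8*stocking + 111.
Linear in stocking, so extremes are at the endpoints: stocking = -6 gives fish_pop = 159; stocking = 4 gives fish_pop = 79.

79 to 159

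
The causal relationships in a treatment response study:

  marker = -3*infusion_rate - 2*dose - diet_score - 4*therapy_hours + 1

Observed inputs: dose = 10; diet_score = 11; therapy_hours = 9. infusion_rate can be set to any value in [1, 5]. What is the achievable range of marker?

Substituting into the marker equation gives marker = -3*infusion_rate - 66.
Linear in infusion_rate, so extremes are at the endpoints: infusion_rate = 1 gives marker = -69; infusion_rate = 5 gives marker = -81.

-81 to -69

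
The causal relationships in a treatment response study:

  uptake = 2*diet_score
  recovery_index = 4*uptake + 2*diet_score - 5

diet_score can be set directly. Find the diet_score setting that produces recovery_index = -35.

Substituting into the recovery_index equation gives recovery_index = 10*diet_score - 5.
Solve 10*diet_score - 5 = -35: diet_score = (-35 + 5) / 10 = -3.

diet_score = -3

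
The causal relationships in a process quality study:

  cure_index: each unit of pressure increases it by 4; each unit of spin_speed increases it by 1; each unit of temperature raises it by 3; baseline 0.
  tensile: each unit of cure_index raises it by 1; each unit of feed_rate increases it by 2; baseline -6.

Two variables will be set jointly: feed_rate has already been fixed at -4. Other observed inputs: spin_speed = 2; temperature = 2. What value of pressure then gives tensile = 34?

pressure = 10

With feed_rate held at -4:
Substituting into the cure_index equation gives cure_index = 4*pressure + 8.
This gives tensile = 4*pressure - 6.
Solve 4*pressure - 6 = 34: pressure = (34 + 6) / 4 = 10.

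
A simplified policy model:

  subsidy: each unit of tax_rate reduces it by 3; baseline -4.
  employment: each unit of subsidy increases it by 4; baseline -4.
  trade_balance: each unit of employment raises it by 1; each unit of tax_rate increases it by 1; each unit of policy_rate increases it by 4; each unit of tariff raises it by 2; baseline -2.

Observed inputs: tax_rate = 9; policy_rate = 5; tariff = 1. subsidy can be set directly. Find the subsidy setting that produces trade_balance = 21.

subsidy = -1

Intervening on subsidy fixes its value directly, overriding its dependence on tax_rate.
Substituting into the trade_balance equation gives trade_balance = 4*subsidy + 25.
Solve 4*subsidy + 25 = 21: subsidy = (21 - 25) / 4 = -1.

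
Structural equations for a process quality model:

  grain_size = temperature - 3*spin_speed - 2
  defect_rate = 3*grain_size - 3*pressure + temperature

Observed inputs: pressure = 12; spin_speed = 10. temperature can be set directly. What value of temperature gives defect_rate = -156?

Substituting into the grain_size equation gives grain_size = temperature - 32.
defect_rate becomes 4*temperature - 132.
Solve 4*temperature - 132 = -156: temperature = (-156 + 132) / 4 = -6.

temperature = -6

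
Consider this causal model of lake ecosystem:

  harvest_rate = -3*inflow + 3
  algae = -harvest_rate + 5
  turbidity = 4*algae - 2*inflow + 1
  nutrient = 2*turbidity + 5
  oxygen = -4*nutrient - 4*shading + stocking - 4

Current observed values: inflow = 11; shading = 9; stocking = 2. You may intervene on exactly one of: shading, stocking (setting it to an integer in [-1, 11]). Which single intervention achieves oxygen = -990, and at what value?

Intervening on shading: with other inputs at their observed values, oxygen = -4*shading - 974. Solving for -990 gives shading = 4, within [-1, 11].
Intervening on stocking: oxygen = stocking - 1012. Reaching -990 requires stocking = 22, outside [-1, 11].

set shading = 4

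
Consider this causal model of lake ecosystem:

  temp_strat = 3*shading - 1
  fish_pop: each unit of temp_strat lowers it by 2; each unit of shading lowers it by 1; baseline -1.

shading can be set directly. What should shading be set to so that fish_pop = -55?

shading = 8

Substituting into the fish_pop equation gives fish_pop = -7*shading + 1.
Solve -7*shading + 1 = -55: shading = (-55 - 1) / -7 = 8.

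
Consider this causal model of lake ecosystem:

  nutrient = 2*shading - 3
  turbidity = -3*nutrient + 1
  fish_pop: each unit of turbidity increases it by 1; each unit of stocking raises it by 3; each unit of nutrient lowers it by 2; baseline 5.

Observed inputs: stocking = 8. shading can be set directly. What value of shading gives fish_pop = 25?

Substituting into the turbidity equation gives turbidity = -6*shading + 10.
Substituting into the fish_pop equation gives fish_pop = -10*shading + 45.
Solve -10*shading + 45 = 25: shading = (25 - 45) / -10 = 2.

shading = 2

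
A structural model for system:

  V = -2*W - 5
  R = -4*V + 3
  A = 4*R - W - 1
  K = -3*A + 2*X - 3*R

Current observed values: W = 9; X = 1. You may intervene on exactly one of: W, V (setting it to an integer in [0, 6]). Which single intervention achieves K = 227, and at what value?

Intervening on W: K = -117*W - 340. Reaching 227 requires W = -63/13, not an integer.
Intervening on V: with other inputs at their observed values, K = 60*V - 13. Solving for 227 gives V = 4, within [0, 6].

set V = 4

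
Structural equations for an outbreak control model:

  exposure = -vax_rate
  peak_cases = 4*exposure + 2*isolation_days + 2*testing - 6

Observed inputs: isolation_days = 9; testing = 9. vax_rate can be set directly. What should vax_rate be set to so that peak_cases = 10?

Substituting into the peak_cases equation gives peak_cases = -4*vax_rate + 30.
Solve -4*vax_rate + 30 = 10: vax_rate = (10 - 30) / -4 = 5.

vax_rate = 5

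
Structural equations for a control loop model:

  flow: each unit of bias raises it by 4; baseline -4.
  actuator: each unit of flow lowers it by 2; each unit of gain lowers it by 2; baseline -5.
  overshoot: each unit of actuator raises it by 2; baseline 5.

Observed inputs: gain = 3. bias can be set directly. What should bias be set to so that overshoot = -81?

bias = 5

Substituting into the actuator equation gives actuator = -8*bias - 3.
overshoot becomes -16*bias - 1.
Solve -16*bias - 1 = -81: bias = (-81 + 1) / -16 = 5.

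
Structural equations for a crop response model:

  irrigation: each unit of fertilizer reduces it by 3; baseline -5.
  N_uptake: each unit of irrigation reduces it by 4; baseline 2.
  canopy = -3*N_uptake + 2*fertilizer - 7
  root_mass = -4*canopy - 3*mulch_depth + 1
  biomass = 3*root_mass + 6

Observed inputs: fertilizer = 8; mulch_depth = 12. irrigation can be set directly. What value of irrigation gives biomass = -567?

Intervening on irrigation fixes its value directly, overriding its dependence on fertilizer.
Substituting into the canopy equation gives canopy = 12*irrigation + 3.
Substituting into the root_mass equation gives root_mass = -48*irrigation - 47.
So biomass = -144*irrigation - 135.
Solve -144*irrigation - 135 = -567: irrigation = (-567 + 135) / -144 = 3.

irrigation = 3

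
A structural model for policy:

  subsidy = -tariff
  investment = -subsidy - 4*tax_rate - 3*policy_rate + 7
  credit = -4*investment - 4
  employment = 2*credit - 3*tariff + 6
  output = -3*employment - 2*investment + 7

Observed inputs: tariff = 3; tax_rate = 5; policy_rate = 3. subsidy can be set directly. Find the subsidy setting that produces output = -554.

Intervening on subsidy fixes its value directly, overriding its dependence on tariff.
Substituting into the investment equation gives investment = -subsidy - 22.
Substituting into the credit equation gives credit = 4*subsidy + 84.
employment becomes 8*subsidy + 165.
Substituting into the output equation gives output = -22*subsidy - 444.
Solve -22*subsidy - 444 = -554: subsidy = (-554 + 444) / -22 = 5.

subsidy = 5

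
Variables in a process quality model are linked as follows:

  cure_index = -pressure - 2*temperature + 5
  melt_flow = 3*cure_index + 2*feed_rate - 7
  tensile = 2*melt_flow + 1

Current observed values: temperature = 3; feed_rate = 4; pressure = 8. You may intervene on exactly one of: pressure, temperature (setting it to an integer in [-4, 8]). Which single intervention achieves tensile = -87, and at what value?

Intervening on pressure: tensile = -6*pressure - 3. Reaching -87 requires pressure = 14, outside [-4, 8].
Intervening on temperature: with other inputs at their observed values, tensile = -12*temperature - 15. Solving for -87 gives temperature = 6, within [-4, 8].

set temperature = 6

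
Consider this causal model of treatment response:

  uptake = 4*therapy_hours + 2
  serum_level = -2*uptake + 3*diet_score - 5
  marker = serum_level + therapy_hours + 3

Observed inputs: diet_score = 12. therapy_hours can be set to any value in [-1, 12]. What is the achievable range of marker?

Substituting into the serum_level equation gives serum_level = -8*therapy_hours + 27.
marker becomes -7*therapy_hours + 30.
Linear in therapy_hours, so extremes are at the endpoints: therapy_hours = -1 gives marker = 37; therapy_hours = 12 gives marker = -54.

-54 to 37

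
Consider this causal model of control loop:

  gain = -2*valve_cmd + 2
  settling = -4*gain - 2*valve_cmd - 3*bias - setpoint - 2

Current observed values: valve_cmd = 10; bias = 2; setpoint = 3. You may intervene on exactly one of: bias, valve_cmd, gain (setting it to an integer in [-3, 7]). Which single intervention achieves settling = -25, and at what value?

set valve_cmd = -1

Intervening on bias: settling = -3*bias + 47. Reaching -25 requires bias = 24, outside [-3, 7].
Intervening on valve_cmd: with other inputs at their observed values, settling = 6*valve_cmd - 19. Solving for -25 gives valve_cmd = -1, within [-3, 7].
Intervening on gain: settling = -4*gain - 31. Reaching -25 requires gain = -3/2, not an integer.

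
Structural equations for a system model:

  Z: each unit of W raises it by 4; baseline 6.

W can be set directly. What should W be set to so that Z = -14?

Solve 4*W + 6 = -14: W = (-14 - 6) / 4 = -5.

W = -5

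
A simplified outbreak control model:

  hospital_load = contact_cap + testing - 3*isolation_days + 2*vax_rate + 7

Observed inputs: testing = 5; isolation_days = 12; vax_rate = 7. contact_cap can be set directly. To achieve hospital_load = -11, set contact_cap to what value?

Substituting into the hospital_load equation gives hospital_load = contact_cap - 10.
Solve contact_cap - 10 = -11: contact_cap = (-11 + 10) / 1 = -1.

contact_cap = -1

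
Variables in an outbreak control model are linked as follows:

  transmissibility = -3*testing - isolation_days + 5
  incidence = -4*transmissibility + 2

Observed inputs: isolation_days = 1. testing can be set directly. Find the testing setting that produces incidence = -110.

Substituting into the transmissibility equation gives transmissibility = -3*testing + 4.
incidence becomes 12*testing - 14.
Solve 12*testing - 14 = -110: testing = (-110 + 14) / 12 = -8.

testing = -8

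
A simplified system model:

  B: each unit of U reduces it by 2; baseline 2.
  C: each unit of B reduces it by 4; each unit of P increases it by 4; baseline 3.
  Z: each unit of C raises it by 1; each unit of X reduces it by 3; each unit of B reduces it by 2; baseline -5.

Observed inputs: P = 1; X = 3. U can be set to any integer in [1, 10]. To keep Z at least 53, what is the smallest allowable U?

U = 6

Substituting into the C equation gives C = 8*U - 1.
So Z = 12*U - 19.
Require 12*U - 19 ≥ 53, so U ≥ 6.
The smallest integer in [1, 10] satisfying this is 6.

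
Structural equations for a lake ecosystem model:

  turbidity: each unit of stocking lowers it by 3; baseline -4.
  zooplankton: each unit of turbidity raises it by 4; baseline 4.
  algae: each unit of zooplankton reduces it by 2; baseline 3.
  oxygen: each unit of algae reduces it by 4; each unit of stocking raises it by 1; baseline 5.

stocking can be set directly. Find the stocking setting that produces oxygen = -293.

stocking = 2

Substituting into the zooplankton equation gives zooplankton = -12*stocking - 12.
Substituting into the algae equation gives algae = 24*stocking + 27.
Substituting into the oxygen equation gives oxygen = -95*stocking - 103.
Solve -95*stocking - 103 = -293: stocking = (-293 + 103) / -95 = 2.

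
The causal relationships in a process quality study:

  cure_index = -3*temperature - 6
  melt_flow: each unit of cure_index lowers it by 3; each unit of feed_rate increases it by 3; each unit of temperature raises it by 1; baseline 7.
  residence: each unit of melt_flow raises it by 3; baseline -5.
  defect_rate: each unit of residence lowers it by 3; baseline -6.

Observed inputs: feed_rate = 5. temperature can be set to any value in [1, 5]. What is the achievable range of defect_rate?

Substituting into the melt_flow equation gives melt_flow = 10*temperature + 40.
Substituting into the residence equation gives residence = 30*temperature + 115.
Substituting into the defect_rate equation gives defect_rate = -90*temperature - 351.
Linear in temperature, so extremes are at the endpoints: temperature = 1 gives defect_rate = -441; temperature = 5 gives defect_rate = -801.

-801 to -441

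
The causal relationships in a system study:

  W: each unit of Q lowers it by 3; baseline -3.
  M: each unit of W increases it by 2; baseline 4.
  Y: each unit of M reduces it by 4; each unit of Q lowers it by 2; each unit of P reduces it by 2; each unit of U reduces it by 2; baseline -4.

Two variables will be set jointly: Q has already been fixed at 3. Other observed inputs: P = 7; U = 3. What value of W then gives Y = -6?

W = -5

With Q held at 3:
Intervening on W fixes its value directly, overriding its dependence on Q.
Substituting into the Y equation gives Y = -8*W - 46.
Solve -8*W - 46 = -6: W = (-6 + 46) / -8 = -5.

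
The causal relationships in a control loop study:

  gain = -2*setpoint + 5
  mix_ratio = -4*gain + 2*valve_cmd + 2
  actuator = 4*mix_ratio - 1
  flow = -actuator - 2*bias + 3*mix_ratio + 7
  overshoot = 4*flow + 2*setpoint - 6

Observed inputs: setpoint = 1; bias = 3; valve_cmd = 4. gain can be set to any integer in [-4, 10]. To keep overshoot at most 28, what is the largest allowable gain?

Intervening on gain fixes its value directly, overriding its dependence on setpoint.
Substituting into the mix_ratio equation gives mix_ratio = -4*gain + 10.
Substituting into the actuator equation gives actuator = -16*gain + 39.
So flow = 4*gain - 8.
Substituting into the overshoot equation gives overshoot = 16*gain - 36.
Require 16*gain - 36 ≤ 28, so gain ≤ 4.
The largest integer in [-4, 10] satisfying this is 4.

gain = 4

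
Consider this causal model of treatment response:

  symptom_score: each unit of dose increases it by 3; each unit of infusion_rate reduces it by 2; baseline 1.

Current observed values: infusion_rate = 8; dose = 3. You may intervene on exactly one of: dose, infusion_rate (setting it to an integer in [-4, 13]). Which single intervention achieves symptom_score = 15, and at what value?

Intervening on dose: with other inputs at their observed values, symptom_score = 3*dose - 15. Solving for 15 gives dose = 10, within [-4, 13].
Intervening on infusion_rate: symptom_score = -2*infusion_rate + 10. Reaching 15 requires infusion_rate = -5/2, not an integer.

set dose = 10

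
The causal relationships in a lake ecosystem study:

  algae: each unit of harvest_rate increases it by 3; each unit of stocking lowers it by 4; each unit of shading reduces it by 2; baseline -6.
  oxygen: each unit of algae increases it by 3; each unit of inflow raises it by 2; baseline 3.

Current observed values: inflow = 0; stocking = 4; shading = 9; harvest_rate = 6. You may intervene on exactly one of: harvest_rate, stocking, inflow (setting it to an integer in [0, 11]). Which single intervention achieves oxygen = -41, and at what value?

Intervening on harvest_rate: oxygen = 9*harvest_rate - 117. Reaching -41 requires harvest_rate = 76/9, not an integer.
Intervening on stocking: oxygen = -12*stocking - 15. Reaching -41 requires stocking = 13/6, not an integer.
Intervening on inflow: with other inputs at their observed values, oxygen = 2*inflow - 63. Solving for -41 gives inflow = 11, within [0, 11].

set inflow = 11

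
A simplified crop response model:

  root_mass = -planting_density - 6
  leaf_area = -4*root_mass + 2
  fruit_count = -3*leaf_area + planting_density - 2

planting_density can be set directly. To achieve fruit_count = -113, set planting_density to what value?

Substituting into the leaf_area equation gives leaf_area = 4*planting_density + 26.
So fruit_count = -11*planting_density - 80.
Solve -11*planting_density - 80 = -113: planting_density = (-113 + 80) / -11 = 3.

planting_density = 3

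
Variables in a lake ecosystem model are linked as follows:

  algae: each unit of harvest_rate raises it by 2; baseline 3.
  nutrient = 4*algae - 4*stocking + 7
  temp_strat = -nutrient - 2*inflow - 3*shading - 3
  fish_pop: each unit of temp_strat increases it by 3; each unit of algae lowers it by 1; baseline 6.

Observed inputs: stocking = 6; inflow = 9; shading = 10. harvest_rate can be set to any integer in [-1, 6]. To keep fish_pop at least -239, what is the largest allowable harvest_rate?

Substituting into the nutrient equation gives nutrient = 8*harvest_rate - 5.
temp_strat becomes -8*harvest_rate - 46.
Substituting into the fish_pop equation gives fish_pop = -26*harvest_rate - 135.
Require -26*harvest_rate - 135 ≥ -239, so harvest_rate ≤ 4.
The largest integer in [-1, 6] satisfying this is 4.

harvest_rate = 4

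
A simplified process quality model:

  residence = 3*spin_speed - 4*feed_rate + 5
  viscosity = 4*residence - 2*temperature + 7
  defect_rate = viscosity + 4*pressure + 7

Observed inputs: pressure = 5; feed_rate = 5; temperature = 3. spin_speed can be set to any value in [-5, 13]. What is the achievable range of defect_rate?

-92 to 124

Substituting into the residence equation gives residence = 3*spin_speed - 15.
So viscosity = 12*spin_speed - 59.
Substituting into the defect_rate equation gives defect_rate = 12*spin_speed - 32.
Linear in spin_speed, so extremes are at the endpoints: spin_speed = -5 gives defect_rate = -92; spin_speed = 13 gives defect_rate = 124.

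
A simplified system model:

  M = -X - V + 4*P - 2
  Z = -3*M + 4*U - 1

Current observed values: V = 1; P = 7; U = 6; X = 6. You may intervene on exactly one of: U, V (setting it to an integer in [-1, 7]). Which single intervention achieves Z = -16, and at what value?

Intervening on U: Z = 4*U - 58. Reaching -16 requires U = 21/2, not an integer.
Intervening on V: with other inputs at their observed values, Z = 3*V - 37. Solving for -16 gives V = 7, within [-1, 7].

set V = 7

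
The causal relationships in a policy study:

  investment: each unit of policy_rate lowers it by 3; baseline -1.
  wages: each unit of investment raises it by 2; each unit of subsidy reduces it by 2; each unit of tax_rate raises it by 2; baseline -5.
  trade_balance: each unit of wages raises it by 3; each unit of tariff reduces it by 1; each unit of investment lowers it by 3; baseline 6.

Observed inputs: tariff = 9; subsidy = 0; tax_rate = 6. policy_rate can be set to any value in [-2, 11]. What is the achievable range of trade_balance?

-84 to 33

Substituting into the wages equation gives wages = -6*policy_rate + 5.
Substituting into the trade_balance equation gives trade_balance = -9*policy_rate + 15.
Linear in policy_rate, so extremes are at the endpoints: policy_rate = -2 gives trade_balance = 33; policy_rate = 11 gives trade_balance = -84.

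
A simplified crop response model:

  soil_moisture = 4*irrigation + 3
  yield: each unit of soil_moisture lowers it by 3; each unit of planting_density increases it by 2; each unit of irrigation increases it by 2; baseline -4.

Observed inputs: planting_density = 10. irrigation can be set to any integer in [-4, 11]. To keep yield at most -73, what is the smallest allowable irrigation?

irrigation = 8

Substituting into the yield equation gives yield = -10*irrigation + 7.
Require -10*irrigation + 7 ≤ -73, so irrigation ≥ 8.
The smallest integer in [-4, 11] satisfying this is 8.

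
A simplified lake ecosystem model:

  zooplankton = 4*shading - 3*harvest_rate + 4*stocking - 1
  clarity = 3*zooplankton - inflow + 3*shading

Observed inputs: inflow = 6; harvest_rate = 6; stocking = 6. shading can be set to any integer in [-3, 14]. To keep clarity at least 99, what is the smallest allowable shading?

Substituting into the zooplankton equation gives zooplankton = 4*shading + 5.
clarity becomes 15*shading + 9.
Require 15*shading + 9 ≥ 99, so shading ≥ 6.
The smallest integer in [-3, 14] satisfying this is 6.

shading = 6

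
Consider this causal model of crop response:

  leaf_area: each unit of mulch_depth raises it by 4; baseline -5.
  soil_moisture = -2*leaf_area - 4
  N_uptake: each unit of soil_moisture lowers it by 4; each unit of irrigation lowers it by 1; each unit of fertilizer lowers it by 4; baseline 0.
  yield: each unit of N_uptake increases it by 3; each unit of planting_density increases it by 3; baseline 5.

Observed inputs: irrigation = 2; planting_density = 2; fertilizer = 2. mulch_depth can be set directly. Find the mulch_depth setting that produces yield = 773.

Substituting into the soil_moisture equation gives soil_moisture = -8*mulch_depth + 6.
This gives N_uptake = 32*mulch_depth - 34.
yield becomes 96*mulch_depth - 91.
Solve 96*mulch_depth - 91 = 773: mulch_depth = (773 + 91) / 96 = 9.

mulch_depth = 9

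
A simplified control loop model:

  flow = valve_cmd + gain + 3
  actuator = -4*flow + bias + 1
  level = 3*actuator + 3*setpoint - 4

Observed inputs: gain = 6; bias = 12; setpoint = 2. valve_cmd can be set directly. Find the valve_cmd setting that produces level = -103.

Substituting into the flow equation gives flow = valve_cmd + 9.
Substituting into the actuator equation gives actuator = -4*valve_cmd - 23.
This gives level = -12*valve_cmd - 67.
Solve -12*valve_cmd - 67 = -103: valve_cmd = (-103 + 67) / -12 = 3.

valve_cmd = 3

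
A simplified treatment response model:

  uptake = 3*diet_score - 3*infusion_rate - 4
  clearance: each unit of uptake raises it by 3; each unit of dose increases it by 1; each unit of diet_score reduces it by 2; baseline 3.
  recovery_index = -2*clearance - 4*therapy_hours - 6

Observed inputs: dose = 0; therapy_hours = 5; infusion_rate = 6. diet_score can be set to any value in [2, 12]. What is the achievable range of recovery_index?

-68 to 72

Substituting into the uptake equation gives uptake = 3*diet_score - 22.
Substituting into the clearance equation gives clearance = 7*diet_score - 63.
Substituting into the recovery_index equation gives recovery_index = -14*diet_score + 100.
Linear in diet_score, so extremes are at the endpoints: diet_score = 2 gives recovery_index = 72; diet_score = 12 gives recovery_index = -68.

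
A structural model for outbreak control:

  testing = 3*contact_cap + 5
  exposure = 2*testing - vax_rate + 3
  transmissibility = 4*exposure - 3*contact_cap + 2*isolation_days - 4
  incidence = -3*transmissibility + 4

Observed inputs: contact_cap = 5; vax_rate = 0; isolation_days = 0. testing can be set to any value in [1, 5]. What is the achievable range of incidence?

-95 to 1

Intervening on testing fixes its value directly, overriding its dependence on contact_cap.
Substituting into the exposure equation gives exposure = 2*testing + 3.
Substituting into the transmissibility equation gives transmissibility = 8*testing - 7.
So incidence = -24*testing + 25.
Linear in testing, so extremes are at the endpoints: testing = 1 gives incidence = 1; testing = 5 gives incidence = -95.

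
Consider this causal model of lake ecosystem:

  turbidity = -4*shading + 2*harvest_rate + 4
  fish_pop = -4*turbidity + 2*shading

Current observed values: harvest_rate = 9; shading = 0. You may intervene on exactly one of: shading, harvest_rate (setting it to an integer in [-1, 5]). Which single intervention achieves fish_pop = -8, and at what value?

Intervening on shading: fish_pop = 18*shading - 88. Reaching -8 requires shading = 40/9, not an integer.
Intervening on harvest_rate: with other inputs at their observed values, fish_pop = -8*harvest_rate - 16. Solving for -8 gives harvest_rate = -1, within [-1, 5].

set harvest_rate = -1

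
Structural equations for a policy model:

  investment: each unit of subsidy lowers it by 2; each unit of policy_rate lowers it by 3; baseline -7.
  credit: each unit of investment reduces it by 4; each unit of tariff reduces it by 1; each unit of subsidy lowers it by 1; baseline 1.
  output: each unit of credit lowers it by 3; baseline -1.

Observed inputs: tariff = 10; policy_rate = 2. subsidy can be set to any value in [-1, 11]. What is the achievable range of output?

-361 to -109

Substituting into the investment equation gives investment = -2*subsidy - 13.
Substituting into the credit equation gives credit = 7*subsidy + 43.
output becomes -21*subsidy - 130.
Linear in subsidy, so extremes are at the endpoints: subsidy = -1 gives output = -109; subsidy = 11 gives output = -361.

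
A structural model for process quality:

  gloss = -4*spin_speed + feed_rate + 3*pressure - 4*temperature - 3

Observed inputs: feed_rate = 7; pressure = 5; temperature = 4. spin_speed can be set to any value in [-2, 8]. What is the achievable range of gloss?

-29 to 11

Substituting into the gloss equation gives gloss = -4*spin_speed + 3.
Linear in spin_speed, so extremes are at the endpoints: spin_speed = -2 gives gloss = 11; spin_speed = 8 gives gloss = -29.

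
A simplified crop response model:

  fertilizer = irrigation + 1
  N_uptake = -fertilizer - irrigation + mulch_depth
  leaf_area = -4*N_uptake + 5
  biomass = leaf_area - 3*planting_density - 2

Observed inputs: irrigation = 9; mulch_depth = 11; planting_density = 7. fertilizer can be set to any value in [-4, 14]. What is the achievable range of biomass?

-42 to 30

Intervening on fertilizer fixes its value directly, overriding its dependence on irrigation.
Substituting into the N_uptake equation gives N_uptake = -fertilizer + 2.
This gives leaf_area = 4*fertilizer - 3.
This gives biomass = 4*fertilizer - 26.
Linear in fertilizer, so extremes are at the endpoints: fertilizer = -4 gives biomass = -42; fertilizer = 14 gives biomass = 30.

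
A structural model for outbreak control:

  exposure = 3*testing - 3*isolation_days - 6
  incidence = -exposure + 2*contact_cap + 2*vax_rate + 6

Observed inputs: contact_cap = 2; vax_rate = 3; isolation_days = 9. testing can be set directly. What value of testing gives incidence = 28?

Substituting into the exposure equation gives exposure = 3*testing - 33.
incidence becomes -3*testing + 49.
Solve -3*testing + 49 = 28: testing = (28 - 49) / -3 = 7.

testing = 7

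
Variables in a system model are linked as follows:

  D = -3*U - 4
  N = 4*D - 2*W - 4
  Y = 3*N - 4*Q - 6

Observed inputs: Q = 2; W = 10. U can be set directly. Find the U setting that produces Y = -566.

Substituting into the N equation gives N = -12*U - 40.
Substituting into the Y equation gives Y = -36*U - 134.
Solve -36*U - 134 = -566: U = (-566 + 134) / -36 = 12.

U = 12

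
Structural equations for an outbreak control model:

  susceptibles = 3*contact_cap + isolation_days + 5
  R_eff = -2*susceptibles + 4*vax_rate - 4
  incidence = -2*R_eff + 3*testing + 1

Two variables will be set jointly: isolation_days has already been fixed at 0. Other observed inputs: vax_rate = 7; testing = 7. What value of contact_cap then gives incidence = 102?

contact_cap = 9

With isolation_days held at 0:
Substituting into the susceptibles equation gives susceptibles = 3*contact_cap + 5.
So R_eff = -6*contact_cap + 14.
Substituting into the incidence equation gives incidence = 12*contact_cap - 6.
Solve 12*contact_cap - 6 = 102: contact_cap = (102 + 6) / 12 = 9.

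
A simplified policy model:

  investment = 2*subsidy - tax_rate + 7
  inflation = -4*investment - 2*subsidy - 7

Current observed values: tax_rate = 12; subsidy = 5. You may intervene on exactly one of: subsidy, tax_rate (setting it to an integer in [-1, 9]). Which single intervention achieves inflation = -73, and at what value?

set tax_rate = 3

Intervening on subsidy: inflation = -10*subsidy + 13. Reaching -73 requires subsidy = 43/5, not an integer.
Intervening on tax_rate: with other inputs at their observed values, inflation = 4*tax_rate - 85. Solving for -73 gives tax_rate = 3, within [-1, 9].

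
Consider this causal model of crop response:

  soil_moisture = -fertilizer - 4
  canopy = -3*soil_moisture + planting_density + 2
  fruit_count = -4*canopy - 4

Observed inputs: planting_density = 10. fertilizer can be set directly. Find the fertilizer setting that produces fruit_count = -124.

fertilizer = 2

Substituting into the canopy equation gives canopy = 3*fertilizer + 24.
This gives fruit_count = -12*fertilizer - 100.
Solve -12*fertilizer - 100 = -124: fertilizer = (-124 + 100) / -12 = 2.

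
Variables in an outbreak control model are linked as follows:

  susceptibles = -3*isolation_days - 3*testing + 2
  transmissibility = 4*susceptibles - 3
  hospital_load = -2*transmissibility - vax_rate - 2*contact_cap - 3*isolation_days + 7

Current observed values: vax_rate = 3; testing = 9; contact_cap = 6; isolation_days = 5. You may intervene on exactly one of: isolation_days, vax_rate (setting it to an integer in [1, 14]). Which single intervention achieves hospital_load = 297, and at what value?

Intervening on isolation_days: hospital_load = 21*isolation_days + 198. Reaching 297 requires isolation_days = 33/7, not an integer.
Intervening on vax_rate: with other inputs at their observed values, hospital_load = -vax_rate + 306. Solving for 297 gives vax_rate = 9, within [1, 14].

set vax_rate = 9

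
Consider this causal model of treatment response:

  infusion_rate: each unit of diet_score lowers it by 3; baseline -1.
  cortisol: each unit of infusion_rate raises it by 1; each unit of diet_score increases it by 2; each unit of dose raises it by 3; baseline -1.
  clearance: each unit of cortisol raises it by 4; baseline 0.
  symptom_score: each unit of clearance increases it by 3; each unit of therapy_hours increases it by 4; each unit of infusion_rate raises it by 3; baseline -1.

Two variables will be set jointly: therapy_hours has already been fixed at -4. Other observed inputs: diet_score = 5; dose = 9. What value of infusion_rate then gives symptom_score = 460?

infusion_rate = 3

With therapy_hours held at -4:
Intervening on infusion_rate fixes its value directly, overriding its dependence on diet_score.
Substituting into the cortisol equation gives cortisol = infusion_rate + 36.
So clearance = 4*infusion_rate + 144.
Substituting into the symptom_score equation gives symptom_score = 15*infusion_rate + 415.
Solve 15*infusion_rate + 415 = 460: infusion_rate = (460 - 415) / 15 = 3.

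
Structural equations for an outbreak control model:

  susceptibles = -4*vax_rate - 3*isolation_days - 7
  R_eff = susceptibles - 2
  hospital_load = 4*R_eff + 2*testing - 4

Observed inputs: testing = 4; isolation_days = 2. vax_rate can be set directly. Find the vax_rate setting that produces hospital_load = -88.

Substituting into the susceptibles equation gives susceptibles = -4*vax_rate - 13.
So R_eff = -4*vax_rate - 15.
This gives hospital_load = -16*vax_rate - 56.
Solve -16*vax_rate - 56 = -88: vax_rate = (-88 + 56) / -16 = 2.

vax_rate = 2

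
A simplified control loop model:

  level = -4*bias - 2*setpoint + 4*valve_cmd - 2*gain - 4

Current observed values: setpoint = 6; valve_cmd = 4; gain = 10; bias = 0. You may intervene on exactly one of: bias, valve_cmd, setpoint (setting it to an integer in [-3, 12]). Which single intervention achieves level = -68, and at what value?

Intervening on bias: with other inputs at their observed values, level = -4*bias - 20. Solving for -68 gives bias = 12, within [-3, 12].
Intervening on valve_cmd: level = 4*valve_cmd - 36. Reaching -68 requires valve_cmd = -8, outside [-3, 12].
Intervening on setpoint: level = -2*setpoint - 8. Reaching -68 requires setpoint = 30, outside [-3, 12].

set bias = 12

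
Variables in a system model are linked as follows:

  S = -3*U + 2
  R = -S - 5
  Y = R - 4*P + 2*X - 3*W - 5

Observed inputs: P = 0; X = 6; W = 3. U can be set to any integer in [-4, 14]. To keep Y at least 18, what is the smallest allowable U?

U = 9

Substituting into the R equation gives R = 3*U - 7.
Y becomes 3*U - 9.
Require 3*U - 9 ≥ 18, so U ≥ 9.
The smallest integer in [-4, 14] satisfying this is 9.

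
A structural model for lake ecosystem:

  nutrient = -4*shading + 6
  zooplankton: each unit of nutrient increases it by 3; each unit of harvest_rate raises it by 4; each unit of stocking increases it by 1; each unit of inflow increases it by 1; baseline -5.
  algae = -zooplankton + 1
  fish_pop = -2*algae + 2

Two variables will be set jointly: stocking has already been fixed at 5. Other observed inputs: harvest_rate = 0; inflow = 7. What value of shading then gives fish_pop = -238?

With stocking held at 5:
Substituting into the zooplankton equation gives zooplankton = -12*shading + 25.
Substituting into the algae equation gives algae = 12*shading - 24.
Substituting into the fish_pop equation gives fish_pop = -24*shading + 50.
Solve -24*shading + 50 = -238: shading = (-238 - 50) / -24 = 12.

shading = 12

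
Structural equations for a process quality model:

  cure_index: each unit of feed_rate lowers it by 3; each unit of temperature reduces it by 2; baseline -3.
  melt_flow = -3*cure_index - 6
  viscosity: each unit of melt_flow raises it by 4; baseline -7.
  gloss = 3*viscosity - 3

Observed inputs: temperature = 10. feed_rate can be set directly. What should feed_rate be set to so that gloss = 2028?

Substituting into the cure_index equation gives cure_index = -3*feed_rate - 23.
Substituting into the melt_flow equation gives melt_flow = 9*feed_rate + 63.
Substituting into the viscosity equation gives viscosity = 36*feed_rate + 245.
So gloss = 108*feed_rate + 732.
Solve 108*feed_rate + 732 = 2028: feed_rate = (2028 - 732) / 108 = 12.

feed_rate = 12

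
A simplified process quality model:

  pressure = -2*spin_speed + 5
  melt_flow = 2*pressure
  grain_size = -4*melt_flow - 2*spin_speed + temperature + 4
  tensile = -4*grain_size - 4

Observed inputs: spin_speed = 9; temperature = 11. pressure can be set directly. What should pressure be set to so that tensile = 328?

pressure = 10

Intervening on pressure fixes its value directly, overriding its dependence on spin_speed.
Substituting into the grain_size equation gives grain_size = -8*pressure - 3.
tensile becomes 32*pressure + 8.
Solve 32*pressure + 8 = 328: pressure = (328 - 8) / 32 = 10.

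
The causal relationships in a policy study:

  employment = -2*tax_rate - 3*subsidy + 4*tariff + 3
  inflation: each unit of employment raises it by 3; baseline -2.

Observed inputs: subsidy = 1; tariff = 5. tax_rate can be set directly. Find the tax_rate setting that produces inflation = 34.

tax_rate = 4

Substituting into the employment equation gives employment = -2*tax_rate + 20.
So inflation = -6*tax_rate + 58.
Solve -6*tax_rate + 58 = 34: tax_rate = (34 - 58) / -6 = 4.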